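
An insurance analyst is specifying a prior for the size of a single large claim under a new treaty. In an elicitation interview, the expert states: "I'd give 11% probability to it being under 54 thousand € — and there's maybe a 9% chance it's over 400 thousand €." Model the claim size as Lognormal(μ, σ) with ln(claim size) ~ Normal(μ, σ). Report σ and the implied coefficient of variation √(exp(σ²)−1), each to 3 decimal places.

σ ≈ 0.780, CV ≈ 0.915

If T ~ Lognormal(μ,σ) then ln T ~ Normal(μ,σ), so the p-quantile of ln T is μ + z_p·σ.
ln(54) = 3.989 and ln(400) = 5.991; z_{0.11} = -1.227, z_{0.91} = 1.341.
σ = (5.991 − 3.989)/(1.341 − (-1.227)) = 0.780.
μ = 3.989 − (-1.227)·0.780 = 4.946.
CV = √(exp(σ²)−1) = √(exp(0.6084)−1) = 0.915.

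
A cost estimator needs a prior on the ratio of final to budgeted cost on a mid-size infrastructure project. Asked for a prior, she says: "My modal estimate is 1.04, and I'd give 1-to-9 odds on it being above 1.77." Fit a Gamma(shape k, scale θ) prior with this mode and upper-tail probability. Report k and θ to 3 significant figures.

k ≈ 7.7, θ ≈ 0.155

Gamma(k,θ) with k>1 has mode (k−1)θ, so θ = 1.04/(k−1).
Need P(X < 1.77) = 0.9 with θ tied to k this way. Start at k = 2, θ = 1.04: P(X<1.77) ≈ 0.507.
Too low — raise k to concentrate. Iterating converges to k ≈ 7.7.
Then θ = 1.04/(7.7−1) ≈ 0.155.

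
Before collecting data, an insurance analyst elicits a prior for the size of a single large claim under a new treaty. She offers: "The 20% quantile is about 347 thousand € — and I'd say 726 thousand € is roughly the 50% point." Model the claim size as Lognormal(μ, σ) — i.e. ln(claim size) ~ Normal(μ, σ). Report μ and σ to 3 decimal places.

μ ≈ 6.588, σ ≈ 0.877

If T ~ Lognormal(μ,σ) then ln T ~ Normal(μ,σ), so the p-quantile of ln T is μ + z_p·σ.
ln(347) = 5.849 and ln(726) = 6.588; z_{0.2} = -0.8416, z_{0.5} = 0.
σ = (6.588 − 5.849)/(0 − (-0.8416)) = 0.877.
μ = 5.849 − (-0.8416)·0.877 = 6.588.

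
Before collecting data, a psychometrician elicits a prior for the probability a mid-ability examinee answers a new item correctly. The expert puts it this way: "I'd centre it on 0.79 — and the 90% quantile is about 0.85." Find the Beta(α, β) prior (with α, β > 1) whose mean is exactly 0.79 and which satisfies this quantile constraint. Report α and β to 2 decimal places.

α ≈ 55.62, β ≈ 14.78

With mean 0.79 fixed, write α = 0.79s, β = 0.21s where s = α+β.
Need P(θ < 0.85) = 0.9 under Beta(0.79s, 0.21s). Normal approximation: (q−m)/√(m(1−m)/s) ≈ z_{0.9} = 1.28, so s ≈ 0.79·0.21·(1.28)²/(0.85−0.79)² = 75.7.
At s = 75.7: P(θ<0.85) ≈ 0.909. Adjusting to match 0.9 gives s ≈ 70.40.
So α = 0.79·70.40 ≈ 55.62, β = 0.21·70.40 ≈ 14.78.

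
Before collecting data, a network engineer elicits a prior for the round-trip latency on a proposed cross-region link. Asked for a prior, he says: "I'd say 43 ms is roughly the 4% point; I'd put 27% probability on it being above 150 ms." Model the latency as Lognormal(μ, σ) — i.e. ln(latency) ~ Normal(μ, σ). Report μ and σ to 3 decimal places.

μ ≈ 4.687, σ ≈ 0.529

If T ~ Lognormal(μ,σ) then ln T ~ Normal(μ,σ), so the p-quantile of ln T is μ + z_p·σ.
ln(43) = 3.761 and ln(150) = 5.011; z_{0.04} = -1.751, z_{0.73} = 0.6128.
σ = (5.011 − 3.761)/(0.6128 − (-1.751)) = 0.529.
μ = 3.761 − (-1.751)·0.529 = 4.687.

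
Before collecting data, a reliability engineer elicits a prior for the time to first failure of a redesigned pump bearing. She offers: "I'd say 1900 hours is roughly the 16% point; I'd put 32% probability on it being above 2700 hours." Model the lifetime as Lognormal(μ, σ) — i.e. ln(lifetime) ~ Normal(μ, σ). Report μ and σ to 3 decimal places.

If T ~ Lognormal(μ,σ) then ln T ~ Normal(μ,σ), so the p-quantile of ln T is μ + z_p·σ.
ln(1900) = 7.55 and ln(2700) = 7.901; z_{0.16} = -0.9945, z_{0.68} = 0.4677.
σ = (7.901 − 7.55)/(0.4677 − (-0.9945)) = 0.240.
μ = 7.55 − (-0.9945)·0.240 = 7.789.

μ ≈ 7.789, σ ≈ 0.240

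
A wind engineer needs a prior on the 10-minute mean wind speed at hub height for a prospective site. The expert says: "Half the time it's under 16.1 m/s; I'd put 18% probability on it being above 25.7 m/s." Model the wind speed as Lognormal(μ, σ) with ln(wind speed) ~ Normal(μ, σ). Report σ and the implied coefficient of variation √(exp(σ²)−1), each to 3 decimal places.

σ ≈ 0.511, CV ≈ 0.546

If T ~ Lognormal(μ,σ) then ln T ~ Normal(μ,σ), so the p-quantile of ln T is μ + z_p·σ.
ln(16.1) = 2.779 and ln(25.7) = 3.246; z_{0.5} = 0, z_{0.82} = 0.9154.
σ = (3.246 − 2.779)/(0.9154 − (0)) = 0.511.
μ = 2.779 − (0)·0.511 = 2.779.
CV = √(exp(σ²)−1) = √(exp(0.2610)−1) = 0.546.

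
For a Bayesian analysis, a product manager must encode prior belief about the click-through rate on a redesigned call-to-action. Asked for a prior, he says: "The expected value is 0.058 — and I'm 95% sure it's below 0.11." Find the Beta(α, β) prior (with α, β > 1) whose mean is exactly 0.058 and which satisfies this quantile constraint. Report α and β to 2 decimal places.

With mean 0.058 fixed, write α = 0.058s, β = 0.942s where s = α+β.
Need P(θ < 0.11) = 0.95 under Beta(0.058s, 0.942s). Normal approximation: (q−m)/√(m(1−m)/s) ≈ z_{0.95} = 1.64, so s ≈ 0.058·0.942·(1.64)²/(0.11−0.058)² = 54.7.
At s = 54.7: P(θ<0.11) ≈ 0.932. Adjusting to match 0.95 gives s ≈ 69.33.
So α = 0.058·69.33 ≈ 4.02, β = 0.942·69.33 ≈ 65.30.

α ≈ 4.02, β ≈ 65.30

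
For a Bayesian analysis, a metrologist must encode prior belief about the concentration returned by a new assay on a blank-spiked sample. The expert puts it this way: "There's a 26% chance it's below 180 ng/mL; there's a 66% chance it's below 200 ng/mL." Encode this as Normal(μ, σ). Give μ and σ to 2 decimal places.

μ = 192.19, σ = 18.94

For Normal(μ,σ), the p-quantile is μ + z_p·σ. Here z_{0.26} = -0.6433, z_{0.66} = 0.4125.
So 180 = μ − 0.6433σ and 200 = μ + 0.4125σ.
Subtracting: σ = (200 − 180)/(0.4125 − (-0.6433)) = 18.94.
Then μ = 180 − (-0.6433)·18.94 = 192.19.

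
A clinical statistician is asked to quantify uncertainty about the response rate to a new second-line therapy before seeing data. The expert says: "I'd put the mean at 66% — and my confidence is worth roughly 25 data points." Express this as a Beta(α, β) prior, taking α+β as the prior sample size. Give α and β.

α = 16.5, β = 8.5

Under the effective-sample-size interpretation, Beta(α, β) has prior mean α/(α+β) and prior sample size α+β.
So α+β = 25 and α/(α+β) = 0.66, giving α = 0.66·25 = 16.5 and β = 25 − 16.5 = 8.5.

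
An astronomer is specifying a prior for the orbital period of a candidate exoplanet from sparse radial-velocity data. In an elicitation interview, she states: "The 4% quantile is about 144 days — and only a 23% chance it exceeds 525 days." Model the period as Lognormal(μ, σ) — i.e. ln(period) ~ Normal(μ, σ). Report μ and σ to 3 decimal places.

μ ≈ 5.879, σ ≈ 0.520

If T ~ Lognormal(μ,σ) then ln T ~ Normal(μ,σ), so the p-quantile of ln T is μ + z_p·σ.
ln(144) = 4.97 and ln(525) = 6.263; z_{0.04} = -1.751, z_{0.77} = 0.7388.
σ = (6.263 − 4.97)/(0.7388 − (-1.751)) = 0.520.
μ = 4.97 − (-1.751)·0.520 = 5.879.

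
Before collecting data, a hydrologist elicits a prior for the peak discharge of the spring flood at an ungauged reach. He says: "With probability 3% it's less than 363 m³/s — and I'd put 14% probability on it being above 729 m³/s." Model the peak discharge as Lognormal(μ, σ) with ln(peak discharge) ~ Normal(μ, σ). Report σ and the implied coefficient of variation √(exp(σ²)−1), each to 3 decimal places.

If T ~ Lognormal(μ,σ) then ln T ~ Normal(μ,σ), so the p-quantile of ln T is μ + z_p·σ.
ln(363) = 5.894 and ln(729) = 6.592; z_{0.03} = -1.881, z_{0.86} = 1.08.
σ = (6.592 − 5.894)/(1.08 − (-1.881)) = 0.235.
μ = 5.894 − (-1.881)·0.235 = 6.337.
CV = √(exp(σ²)−1) = √(exp(0.0554)−1) = 0.239.

σ ≈ 0.235, CV ≈ 0.239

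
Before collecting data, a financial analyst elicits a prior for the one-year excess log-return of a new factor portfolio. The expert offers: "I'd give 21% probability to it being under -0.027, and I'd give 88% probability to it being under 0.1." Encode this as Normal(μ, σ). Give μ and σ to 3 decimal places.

For Normal(μ,σ), the p-quantile is μ + z_p·σ. Here z_{0.21} = -0.8064, z_{0.88} = 1.175.
So -0.027 = μ − 0.8064σ and 0.1 = μ + 1.175σ.
Subtracting: σ = (0.1 − -0.027)/(1.175 − (-0.8064)) = 0.064.
Then μ = -0.027 − (-0.8064)·0.064 = 0.025.

μ = 0.025, σ = 0.064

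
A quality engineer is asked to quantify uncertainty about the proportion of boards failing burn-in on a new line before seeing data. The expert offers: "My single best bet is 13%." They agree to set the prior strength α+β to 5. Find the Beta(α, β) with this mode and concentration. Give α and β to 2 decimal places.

For α,β > 1 the Beta mode is (α−1)/(α+β−2). With α+β = 5, the mode is (α−1)/3.
Set (α−1)/3 = 0.13 → α = 1 + 0.13·3 = 1.39.
β = 5 − α = 3.61.

α = 1.39, β = 3.61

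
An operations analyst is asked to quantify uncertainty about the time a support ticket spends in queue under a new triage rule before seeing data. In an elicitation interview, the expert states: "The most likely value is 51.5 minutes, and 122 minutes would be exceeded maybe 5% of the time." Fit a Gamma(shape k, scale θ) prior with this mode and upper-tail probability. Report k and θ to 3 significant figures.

k ≈ 4.67, θ ≈ 14

Gamma(k,θ) with k>1 has mode (k−1)θ, so θ = 51.5/(k−1).
Need P(X < 122) = 0.95 with θ tied to k this way. Start at k = 2, θ = 51.5: P(X<122) ≈ 0.685.
Too low — raise k to concentrate. Iterating converges to k ≈ 4.67.
Then θ = 51.5/(4.67−1) ≈ 14.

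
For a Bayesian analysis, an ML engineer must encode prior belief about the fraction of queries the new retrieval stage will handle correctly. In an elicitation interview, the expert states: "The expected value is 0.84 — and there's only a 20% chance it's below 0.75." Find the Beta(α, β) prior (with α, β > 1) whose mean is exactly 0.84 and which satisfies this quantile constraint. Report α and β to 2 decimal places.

With mean 0.84 fixed, write α = 0.84s, β = 0.16s where s = α+β.
Need P(θ < 0.75) = 0.2 under Beta(0.84s, 0.16s). Normal approximation: (q−m)/√(m(1−m)/s) ≈ z_{0.2} = -0.842, so s ≈ 0.84·0.16·(-0.842)²/(0.75−0.84)² = 11.8.
At s = 11.8: P(θ<0.75) ≈ 0.182. Adjusting to match 0.2 gives s ≈ 9.07.
So α = 0.84·9.07 ≈ 7.62, β = 0.16·9.07 ≈ 1.45.

α ≈ 7.62, β ≈ 1.45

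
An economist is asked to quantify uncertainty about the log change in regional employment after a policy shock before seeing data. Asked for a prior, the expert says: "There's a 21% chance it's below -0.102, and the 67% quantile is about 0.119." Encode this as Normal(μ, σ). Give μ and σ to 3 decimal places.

μ = 0.041, σ = 0.177

For Normal(μ,σ), the p-quantile is μ + z_p·σ. Here z_{0.21} = -0.8064, z_{0.67} = 0.4399.
So -0.102 = μ − 0.8064σ and 0.119 = μ + 0.4399σ.
Subtracting: σ = (0.119 − -0.102)/(0.4399 − (-0.8064)) = 0.177.
Then μ = -0.102 − (-0.8064)·0.177 = 0.041.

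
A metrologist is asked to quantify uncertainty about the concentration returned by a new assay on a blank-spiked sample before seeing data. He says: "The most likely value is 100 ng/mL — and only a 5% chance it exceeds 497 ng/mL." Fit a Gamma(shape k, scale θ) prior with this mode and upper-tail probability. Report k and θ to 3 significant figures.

k ≈ 1.93, θ ≈ 107

Gamma(k,θ) with k>1 has mode (k−1)θ, so θ = 100/(k−1).
Need P(X < 497) = 0.95 with θ tied to k this way. Start at k = 2, θ = 100: P(X<497) ≈ 0.959.
Too high — lower k to spread out. Iterating converges to k ≈ 1.93.
Then θ = 100/(1.93−1) ≈ 107.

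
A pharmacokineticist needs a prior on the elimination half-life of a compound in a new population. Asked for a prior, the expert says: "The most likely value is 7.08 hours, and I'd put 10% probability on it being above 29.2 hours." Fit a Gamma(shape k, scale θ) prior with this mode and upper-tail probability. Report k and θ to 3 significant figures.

Gamma(k,θ) with k>1 has mode (k−1)θ, so θ = 7.08/(k−1).
Need P(X < 29.2) = 0.9 with θ tied to k this way. Start at k = 2, θ = 7.08: P(X<29.2) ≈ 0.917.
Too high — lower k to spread out. Iterating converges to k ≈ 1.91.
Then θ = 7.08/(1.91−1) ≈ 7.77.

k ≈ 1.91, θ ≈ 7.77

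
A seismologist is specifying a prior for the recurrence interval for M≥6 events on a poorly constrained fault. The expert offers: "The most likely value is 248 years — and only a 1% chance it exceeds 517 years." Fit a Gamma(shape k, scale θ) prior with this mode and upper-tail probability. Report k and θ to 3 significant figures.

k ≈ 10, θ ≈ 27.5

Gamma(k,θ) with k>1 has mode (k−1)θ, so θ = 248/(k−1).
Need P(X < 517) = 0.99 with θ tied to k this way. Start at k = 2, θ = 248: P(X<517) ≈ 0.616.
Too low — raise k to concentrate. Iterating converges to k ≈ 10.
Then θ = 248/(10−1) ≈ 27.5.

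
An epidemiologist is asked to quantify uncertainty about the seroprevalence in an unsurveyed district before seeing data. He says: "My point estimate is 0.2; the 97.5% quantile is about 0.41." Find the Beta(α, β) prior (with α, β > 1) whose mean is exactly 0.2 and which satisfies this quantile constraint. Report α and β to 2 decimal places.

α ≈ 3.51, β ≈ 14.03

With mean 0.2 fixed, write α = 0.2s, β = 0.8s where s = α+β.
Need P(θ < 0.41) = 0.975 under Beta(0.2s, 0.8s). Normal approximation: (q−m)/√(m(1−m)/s) ≈ z_{0.975} = 1.96, so s ≈ 0.2·0.8·(1.96)²/(0.41−0.2)² = 13.9.
At s = 13.9: P(θ<0.41) ≈ 0.961. Adjusting to match 0.975 gives s ≈ 17.53.
So α = 0.2·17.53 ≈ 3.51, β = 0.8·17.53 ≈ 14.03.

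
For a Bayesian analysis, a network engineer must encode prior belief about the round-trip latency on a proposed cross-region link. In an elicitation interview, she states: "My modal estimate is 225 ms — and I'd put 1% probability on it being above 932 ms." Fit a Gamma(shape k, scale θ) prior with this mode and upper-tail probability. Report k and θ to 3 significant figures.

k ≈ 3.05, θ ≈ 110

Gamma(k,θ) with k>1 has mode (k−1)θ, so θ = 225/(k−1).
Need P(X < 932) = 0.99 with θ tied to k this way. Start at k = 2, θ = 225: P(X<932) ≈ 0.918.
Too low — raise k to concentrate. Iterating converges to k ≈ 3.05.
Then θ = 225/(3.05−1) ≈ 110.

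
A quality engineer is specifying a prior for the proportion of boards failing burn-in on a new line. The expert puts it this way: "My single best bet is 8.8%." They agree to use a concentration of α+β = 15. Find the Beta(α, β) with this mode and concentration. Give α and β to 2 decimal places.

α = 2.14, β = 12.86

For α,β > 1 the Beta mode is (α−1)/(α+β−2). With α+β = 15, the mode is (α−1)/13.
Set (α−1)/13 = 0.088 → α = 1 + 0.088·13 = 2.14.
β = 15 − α = 12.86.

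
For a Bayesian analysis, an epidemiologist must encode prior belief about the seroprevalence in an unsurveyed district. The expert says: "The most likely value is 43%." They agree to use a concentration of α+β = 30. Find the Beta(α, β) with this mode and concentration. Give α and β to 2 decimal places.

α = 13.04, β = 16.96

For α,β > 1 the Beta mode is (α−1)/(α+β−2). With α+β = 30, the mode is (α−1)/28.
Set (α−1)/28 = 0.43 → α = 1 + 0.43·28 = 13.04.
β = 30 − α = 16.96.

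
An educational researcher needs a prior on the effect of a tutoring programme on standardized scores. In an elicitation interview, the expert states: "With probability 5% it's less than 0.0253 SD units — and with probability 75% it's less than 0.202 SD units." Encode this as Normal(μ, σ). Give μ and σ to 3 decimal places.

For Normal(μ,σ), the p-quantile is μ + z_p·σ. Here z_{0.05} = -1.645, z_{0.75} = 0.6745.
So 0.0253 = μ − 1.645σ and 0.202 = μ + 0.6745σ.
Subtracting: σ = (0.202 − 0.0253)/(0.6745 − (-1.645)) = 0.076.
Then μ = 0.0253 − (-1.645)·0.076 = 0.151.

μ = 0.151, σ = 0.076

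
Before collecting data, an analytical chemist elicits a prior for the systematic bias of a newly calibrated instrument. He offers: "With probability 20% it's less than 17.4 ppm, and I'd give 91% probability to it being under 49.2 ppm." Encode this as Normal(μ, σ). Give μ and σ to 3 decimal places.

For Normal(μ,σ), the p-quantile is μ + z_p·σ. Here z_{0.2} = -0.8416, z_{0.91} = 1.341.
So 17.4 = μ − 0.8416σ and 49.2 = μ + 1.341σ.
Subtracting: σ = (49.2 − 17.4)/(1.341 − (-0.8416)) = 14.571.
Then μ = 17.4 − (-0.8416)·14.571 = 29.663.

μ = 29.663, σ = 14.571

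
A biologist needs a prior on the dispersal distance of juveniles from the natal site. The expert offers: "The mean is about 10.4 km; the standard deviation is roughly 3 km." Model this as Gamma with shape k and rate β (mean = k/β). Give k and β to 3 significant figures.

For Gamma(k, rate β): mean = k/β, variance = k/β², so CV = 1/√k.
CV = SD/mean = 3/10.4 = 0.2885, hence k = 1/CV² = 12.
Then β = k/mean = 12/10.4 = 1.16.

k ≈ 12, β ≈ 1.16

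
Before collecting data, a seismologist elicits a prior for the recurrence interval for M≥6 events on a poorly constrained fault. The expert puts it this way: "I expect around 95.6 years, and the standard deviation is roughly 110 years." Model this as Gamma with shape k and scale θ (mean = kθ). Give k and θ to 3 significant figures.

For Gamma(k, scale θ): mean = kθ, variance = kθ², so CV = 1/√k.
CV = SD/mean = 110/95.6 = 1.151, hence k = 1/CV² = 0.755.
Then θ = mean/k = 95.6/0.755 = 127.

k ≈ 0.755, θ ≈ 127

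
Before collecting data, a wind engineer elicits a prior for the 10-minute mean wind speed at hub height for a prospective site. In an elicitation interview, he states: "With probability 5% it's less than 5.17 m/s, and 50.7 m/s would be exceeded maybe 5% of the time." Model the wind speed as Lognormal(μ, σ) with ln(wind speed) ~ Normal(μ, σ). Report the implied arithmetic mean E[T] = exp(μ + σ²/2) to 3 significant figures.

E[T] ≈ 20.6 m/s

If T ~ Lognormal(μ,σ) then ln T ~ Normal(μ,σ), so the p-quantile of ln T is μ + z_p·σ.
ln(5.17) = 1.643 and ln(50.7) = 3.926; z_{0.05} = -1.645, z_{0.95} = 1.645.
σ = (3.926 − 1.643)/(1.645 − (-1.645)) = 0.694.
μ = 1.643 − (-1.645)·0.694 = 2.784.
E[T] = exp(μ + σ²/2) = exp(2.784 + 0.2408) = 20.6 m/s.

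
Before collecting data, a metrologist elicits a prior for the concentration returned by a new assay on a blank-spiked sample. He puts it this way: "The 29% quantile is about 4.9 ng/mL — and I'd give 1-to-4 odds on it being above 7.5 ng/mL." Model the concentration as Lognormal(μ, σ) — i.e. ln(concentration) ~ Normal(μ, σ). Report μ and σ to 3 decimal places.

If T ~ Lognormal(μ,σ) then ln T ~ Normal(μ,σ), so the p-quantile of ln T is μ + z_p·σ.
ln(4.9) = 1.589 and ln(7.5) = 2.015; z_{0.29} = -0.5534, z_{0.8} = 0.8416.
σ = (2.015 − 1.589)/(0.8416 − (-0.5534)) = 0.305.
μ = 1.589 − (-0.5534)·0.305 = 1.758.

μ ≈ 1.758, σ ≈ 0.305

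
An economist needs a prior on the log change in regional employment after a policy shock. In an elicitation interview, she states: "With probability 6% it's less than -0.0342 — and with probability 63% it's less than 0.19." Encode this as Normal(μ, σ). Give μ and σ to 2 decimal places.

μ = 0.15, σ = 0.12

For Normal(μ,σ), the p-quantile is μ + z_p·σ. Here z_{0.06} = -1.555, z_{0.63} = 0.3319.
So -0.0342 = μ − 1.555σ and 0.19 = μ + 0.3319σ.
Subtracting: σ = (0.19 − -0.0342)/(0.3319 − (-1.555)) = 0.12.
Then μ = -0.0342 − (-1.555)·0.12 = 0.15.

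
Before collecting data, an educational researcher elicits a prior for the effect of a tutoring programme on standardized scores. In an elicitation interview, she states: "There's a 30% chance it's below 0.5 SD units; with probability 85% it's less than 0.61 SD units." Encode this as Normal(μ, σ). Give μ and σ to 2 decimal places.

For Normal(μ,σ), the p-quantile is μ + z_p·σ. Here z_{0.3} = -0.5244, z_{0.85} = 1.036.
So 0.5 = μ − 0.5244σ and 0.61 = μ + 1.036σ.
Subtracting: σ = (0.61 − 0.5)/(1.036 − (-0.5244)) = 0.07.
Then μ = 0.5 − (-0.5244)·0.07 = 0.54.

μ = 0.54, σ = 0.07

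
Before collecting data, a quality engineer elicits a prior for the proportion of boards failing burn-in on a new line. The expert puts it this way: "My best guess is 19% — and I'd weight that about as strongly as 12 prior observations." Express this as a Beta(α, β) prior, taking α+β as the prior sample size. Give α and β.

Under the effective-sample-size interpretation, Beta(α, β) has prior mean α/(α+β) and prior sample size α+β.
So α+β = 12 and α/(α+β) = 0.19, giving α = 0.19·12 = 2.28 and β = 12 − 2.28 = 9.72.

α = 2.28, β = 9.72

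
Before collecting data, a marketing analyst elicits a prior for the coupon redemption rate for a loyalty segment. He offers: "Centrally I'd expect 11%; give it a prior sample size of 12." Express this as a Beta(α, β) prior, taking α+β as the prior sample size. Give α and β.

Under the effective-sample-size interpretation, Beta(α, β) has prior mean α/(α+β) and prior sample size α+β.
So α+β = 12 and α/(α+β) = 0.11, giving α = 0.11·12 = 1.32 and β = 12 − 1.32 = 10.68.

α = 1.32, β = 10.68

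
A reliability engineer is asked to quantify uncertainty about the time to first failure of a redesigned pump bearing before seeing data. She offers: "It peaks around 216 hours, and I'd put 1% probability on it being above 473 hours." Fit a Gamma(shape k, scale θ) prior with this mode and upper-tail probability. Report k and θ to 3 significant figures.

Gamma(k,θ) with k>1 has mode (k−1)θ, so θ = 216/(k−1).
Need P(X < 473) = 0.99 with θ tied to k this way. Start at k = 2, θ = 216: P(X<473) ≈ 0.643.
Too low — raise k to concentrate. Iterating converges to k ≈ 8.85.
Then θ = 216/(8.85−1) ≈ 27.5.

k ≈ 8.85, θ ≈ 27.5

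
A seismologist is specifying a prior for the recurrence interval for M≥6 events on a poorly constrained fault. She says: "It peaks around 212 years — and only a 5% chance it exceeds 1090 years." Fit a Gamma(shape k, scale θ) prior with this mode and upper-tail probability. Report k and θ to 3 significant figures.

k ≈ 1.89, θ ≈ 239

Gamma(k,θ) with k>1 has mode (k−1)θ, so θ = 212/(k−1).
Need P(X < 1090) = 0.95 with θ tied to k this way. Start at k = 2, θ = 212: P(X<1090) ≈ 0.964.
Too high — lower k to spread out. Iterating converges to k ≈ 1.89.
Then θ = 212/(1.89−1) ≈ 239.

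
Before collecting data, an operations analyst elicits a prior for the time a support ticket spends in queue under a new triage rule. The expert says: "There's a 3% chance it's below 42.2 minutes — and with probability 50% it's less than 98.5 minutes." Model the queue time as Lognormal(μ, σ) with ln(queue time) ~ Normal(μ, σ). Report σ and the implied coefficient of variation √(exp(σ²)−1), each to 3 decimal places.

If T ~ Lognormal(μ,σ) then ln T ~ Normal(μ,σ), so the p-quantile of ln T is μ + z_p·σ.
ln(42.2) = 3.742 and ln(98.5) = 4.59; z_{0.03} = -1.881, z_{0.5} = 0.
σ = (4.59 − 3.742)/(0 − (-1.881)) = 0.451.
μ = 3.742 − (-1.881)·0.451 = 4.590.
CV = √(exp(σ²)−1) = √(exp(0.2031)−1) = 0.475.

σ ≈ 0.451, CV ≈ 0.475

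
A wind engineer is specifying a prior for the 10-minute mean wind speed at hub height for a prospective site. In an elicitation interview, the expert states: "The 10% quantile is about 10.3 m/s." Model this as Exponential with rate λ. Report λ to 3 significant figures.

λ ≈ 0.0102

P(T < 10.3) = 1 − e^(−λ·10.3) = 0.1, so λ = −ln(1−0.1)/10.3 = −ln(0.9)/10.3 = 0.0102.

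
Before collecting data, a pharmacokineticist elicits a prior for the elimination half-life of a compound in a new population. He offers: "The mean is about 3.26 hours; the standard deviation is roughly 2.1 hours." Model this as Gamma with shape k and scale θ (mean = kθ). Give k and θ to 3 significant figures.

k ≈ 2.41, θ ≈ 1.35

For Gamma(k, scale θ): mean = kθ, variance = kθ², so CV = 1/√k.
CV = SD/mean = 2.1/3.26 = 0.6442, hence k = 1/CV² = 2.41.
Then θ = mean/k = 3.26/2.41 = 1.35.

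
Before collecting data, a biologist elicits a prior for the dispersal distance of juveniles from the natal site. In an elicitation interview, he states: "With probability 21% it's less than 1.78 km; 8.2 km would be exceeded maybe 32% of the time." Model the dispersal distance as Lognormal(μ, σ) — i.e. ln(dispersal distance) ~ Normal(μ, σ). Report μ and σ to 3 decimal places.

If T ~ Lognormal(μ,σ) then ln T ~ Normal(μ,σ), so the p-quantile of ln T is μ + z_p·σ.
ln(1.78) = 0.5766 and ln(8.2) = 2.104; z_{0.21} = -0.8064, z_{0.68} = 0.4677.
σ = (2.104 − 0.5766)/(0.4677 − (-0.8064)) = 1.199.
μ = 0.5766 − (-0.8064)·1.199 = 1.543.

μ ≈ 1.543, σ ≈ 1.199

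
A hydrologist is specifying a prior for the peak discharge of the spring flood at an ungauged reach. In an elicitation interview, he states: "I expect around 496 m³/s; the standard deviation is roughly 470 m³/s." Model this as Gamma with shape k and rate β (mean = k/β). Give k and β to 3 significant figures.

k ≈ 1.11, β ≈ 0.00225

For Gamma(k, rate β): mean = k/β, variance = k/β², so CV = 1/√k.
CV = SD/mean = 470/496 = 0.9476, hence k = 1/CV² = 1.11.
Then β = k/mean = 1.11/496 = 0.00225.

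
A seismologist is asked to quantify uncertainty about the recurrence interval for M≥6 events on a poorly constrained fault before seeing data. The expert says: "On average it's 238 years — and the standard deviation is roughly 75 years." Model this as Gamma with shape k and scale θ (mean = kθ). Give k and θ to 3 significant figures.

For Gamma(k, scale θ): mean = kθ, variance = kθ², so CV = 1/√k.
CV = SD/mean = 75/238 = 0.3151, hence k = 1/CV² = 10.1.
Then θ = mean/k = 238/10.1 = 23.6.

k ≈ 10.1, θ ≈ 23.6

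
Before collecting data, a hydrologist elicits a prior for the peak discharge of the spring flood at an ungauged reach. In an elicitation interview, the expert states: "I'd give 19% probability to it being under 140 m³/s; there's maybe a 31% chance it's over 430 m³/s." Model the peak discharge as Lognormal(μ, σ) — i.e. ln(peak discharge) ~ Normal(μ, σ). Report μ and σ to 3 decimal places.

μ ≈ 5.659, σ ≈ 0.817

If T ~ Lognormal(μ,σ) then ln T ~ Normal(μ,σ), so the p-quantile of ln T is μ + z_p·σ.
ln(140) = 4.942 and ln(430) = 6.064; z_{0.19} = -0.8779, z_{0.69} = 0.4959.
σ = (6.064 − 4.942)/(0.4959 − (-0.8779)) = 0.817.
μ = 4.942 − (-0.8779)·0.817 = 5.659.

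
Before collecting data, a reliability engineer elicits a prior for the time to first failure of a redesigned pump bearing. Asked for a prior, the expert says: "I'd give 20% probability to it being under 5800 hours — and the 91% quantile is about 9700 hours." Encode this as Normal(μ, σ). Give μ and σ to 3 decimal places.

μ = 7304.013, σ = 1787.043

For Normal(μ,σ), the p-quantile is μ + z_p·σ. Here z_{0.2} = -0.8416, z_{0.91} = 1.341.
So 5800 = μ − 0.8416σ and 9700 = μ + 1.341σ.
Subtracting: σ = (9700 − 5800)/(1.341 − (-0.8416)) = 1787.043.
Then μ = 5800 − (-0.8416)·1787.043 = 7304.013.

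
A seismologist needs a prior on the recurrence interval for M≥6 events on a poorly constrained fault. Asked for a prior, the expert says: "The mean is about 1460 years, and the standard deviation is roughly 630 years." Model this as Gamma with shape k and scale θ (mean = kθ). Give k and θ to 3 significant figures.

k ≈ 5.37, θ ≈ 272

For Gamma(k, scale θ): mean = kθ, variance = kθ², so CV = 1/√k.
CV = SD/mean = 630/1460 = 0.4315, hence k = 1/CV² = 5.37.
Then θ = mean/k = 1460/5.37 = 272.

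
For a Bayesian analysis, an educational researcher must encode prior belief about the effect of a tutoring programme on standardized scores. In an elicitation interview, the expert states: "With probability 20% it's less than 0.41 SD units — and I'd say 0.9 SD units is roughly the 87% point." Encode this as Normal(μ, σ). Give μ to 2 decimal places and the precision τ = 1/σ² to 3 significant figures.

For Normal(μ,σ), the p-quantile is μ + z_p·σ. Here z_{0.2} = -0.8416, z_{0.87} = 1.126.
So 0.41 = μ − 0.8416σ and 0.9 = μ + 1.126σ.
Subtracting: σ = (0.9 − 0.41)/(1.126 − (-0.8416)) = 0.25.
Then μ = 0.41 − (-0.8416)·0.25 = 0.62.
Precision τ = 1/σ² = 1/0.249² = 16.1.

μ = 0.62, τ = 16.1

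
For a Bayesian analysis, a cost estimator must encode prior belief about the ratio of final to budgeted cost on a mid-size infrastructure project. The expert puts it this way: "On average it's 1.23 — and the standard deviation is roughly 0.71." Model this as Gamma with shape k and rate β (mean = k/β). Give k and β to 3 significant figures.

k ≈ 3, β ≈ 2.44

For Gamma(k, rate β): mean = k/β, variance = k/β², so CV = 1/√k.
CV = SD/mean = 0.71/1.23 = 0.5772, hence k = 1/CV² = 3.
Then β = k/mean = 3/1.23 = 2.44.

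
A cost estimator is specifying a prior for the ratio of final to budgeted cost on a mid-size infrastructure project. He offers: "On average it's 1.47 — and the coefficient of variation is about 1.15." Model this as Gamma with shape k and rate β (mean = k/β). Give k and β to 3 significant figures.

For Gamma(k, rate β): mean = k/β, variance = k/β², so CV = 1/√k.
CV = 1.15, hence k = 1/CV² = 0.756.
Then β = k/mean = 0.756/1.47 = 0.514.

k ≈ 0.756, β ≈ 0.514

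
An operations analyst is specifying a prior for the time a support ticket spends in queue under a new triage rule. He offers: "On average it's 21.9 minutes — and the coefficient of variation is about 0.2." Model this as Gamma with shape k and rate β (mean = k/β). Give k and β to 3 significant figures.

For Gamma(k, rate β): mean = k/β, variance = k/β², so CV = 1/√k.
CV = 0.2, hence k = 1/CV² = 25.
Then β = k/mean = 25/21.9 = 1.14.

k ≈ 25, β ≈ 1.14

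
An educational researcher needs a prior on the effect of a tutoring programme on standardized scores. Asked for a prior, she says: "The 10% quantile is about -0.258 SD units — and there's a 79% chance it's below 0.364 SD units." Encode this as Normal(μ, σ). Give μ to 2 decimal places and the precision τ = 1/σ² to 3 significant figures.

μ = 0.12, τ = 11.3

For Normal(μ,σ), the p-quantile is μ + z_p·σ. Here z_{0.1} = -1.282, z_{0.79} = 0.8064.
So -0.258 = μ − 1.282σ and 0.364 = μ + 0.8064σ.
Subtracting: σ = (0.364 − -0.258)/(0.8064 − (-1.282)) = 0.30.
Then μ = -0.258 − (-1.282)·0.30 = 0.12.
Precision τ = 1/σ² = 1/0.2979² = 11.3.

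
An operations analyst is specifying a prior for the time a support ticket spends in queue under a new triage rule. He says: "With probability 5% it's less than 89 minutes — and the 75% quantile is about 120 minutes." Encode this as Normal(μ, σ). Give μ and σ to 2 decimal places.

For Normal(μ,σ), the p-quantile is μ + z_p·σ. Here z_{0.05} = -1.645, z_{0.75} = 0.6745.
So 89 = μ − 1.645σ and 120 = μ + 0.6745σ.
Subtracting: σ = (120 − 89)/(0.6745 − (-1.645)) = 13.37.
Then μ = 89 − (-1.645)·13.37 = 110.98.

μ = 110.98, σ = 13.37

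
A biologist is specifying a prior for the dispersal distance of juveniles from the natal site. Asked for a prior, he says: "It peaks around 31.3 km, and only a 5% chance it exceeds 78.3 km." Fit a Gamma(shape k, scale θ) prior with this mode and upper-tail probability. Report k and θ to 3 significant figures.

k ≈ 4.23, θ ≈ 9.69

Gamma(k,θ) with k>1 has mode (k−1)θ, so θ = 31.3/(k−1).
Need P(X < 78.3) = 0.95 with θ tied to k this way. Start at k = 2, θ = 31.3: P(X<78.3) ≈ 0.713.
Too low — raise k to concentrate. Iterating converges to k ≈ 4.23.
Then θ = 31.3/(4.23−1) ≈ 9.69.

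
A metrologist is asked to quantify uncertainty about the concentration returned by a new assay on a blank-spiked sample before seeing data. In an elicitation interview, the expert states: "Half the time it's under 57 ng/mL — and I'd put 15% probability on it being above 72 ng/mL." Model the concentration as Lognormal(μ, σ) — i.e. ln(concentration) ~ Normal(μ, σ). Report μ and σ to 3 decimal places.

μ ≈ 4.043, σ ≈ 0.225

If T ~ Lognormal(μ,σ) then ln T ~ Normal(μ,σ), so the p-quantile of ln T is μ + z_p·σ.
ln(57) = 4.043 and ln(72) = 4.277; z_{0.5} = 0, z_{0.85} = 1.036.
σ = (4.277 − 4.043)/(1.036 − (0)) = 0.225.
μ = 4.043 − (0)·0.225 = 4.043.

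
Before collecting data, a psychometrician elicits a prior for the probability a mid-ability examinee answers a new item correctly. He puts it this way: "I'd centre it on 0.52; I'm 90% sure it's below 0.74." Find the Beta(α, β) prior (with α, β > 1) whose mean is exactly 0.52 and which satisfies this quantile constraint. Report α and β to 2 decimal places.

α ≈ 4.16, β ≈ 3.84

With mean 0.52 fixed, write α = 0.52s, β = 0.48s where s = α+β.
Need P(θ < 0.74) = 0.9 under Beta(0.52s, 0.48s). Normal approximation: (q−m)/√(m(1−m)/s) ≈ z_{0.9} = 1.28, so s ≈ 0.52·0.48·(1.28)²/(0.74−0.52)² = 8.5.
At s = 8.5: P(θ<0.74) ≈ 0.907. Adjusting to match 0.9 gives s ≈ 7.99.
So α = 0.52·7.99 ≈ 4.16, β = 0.48·7.99 ≈ 3.84.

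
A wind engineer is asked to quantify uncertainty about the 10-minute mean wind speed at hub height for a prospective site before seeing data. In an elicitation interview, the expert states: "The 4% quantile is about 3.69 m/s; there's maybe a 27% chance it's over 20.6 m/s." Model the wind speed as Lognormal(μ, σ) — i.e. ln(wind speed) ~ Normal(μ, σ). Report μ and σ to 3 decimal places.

μ ≈ 2.579, σ ≈ 0.728

If T ~ Lognormal(μ,σ) then ln T ~ Normal(μ,σ), so the p-quantile of ln T is μ + z_p·σ.
ln(3.69) = 1.306 and ln(20.6) = 3.025; z_{0.04} = -1.751, z_{0.73} = 0.6128.
σ = (3.025 − 1.306)/(0.6128 − (-1.751)) = 0.728.
μ = 1.306 − (-1.751)·0.728 = 2.579.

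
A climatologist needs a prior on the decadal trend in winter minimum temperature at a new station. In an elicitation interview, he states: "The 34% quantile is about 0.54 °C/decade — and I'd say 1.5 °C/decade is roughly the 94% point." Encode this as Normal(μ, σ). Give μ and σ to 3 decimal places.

μ = 0.741, σ = 0.488

For Normal(μ,σ), the p-quantile is μ + z_p·σ. Here z_{0.34} = -0.4125, z_{0.94} = 1.555.
So 0.54 = μ − 0.4125σ and 1.5 = μ + 1.555σ.
Subtracting: σ = (1.5 − 0.54)/(1.555 − (-0.4125)) = 0.488.
Then μ = 0.54 − (-0.4125)·0.488 = 0.741.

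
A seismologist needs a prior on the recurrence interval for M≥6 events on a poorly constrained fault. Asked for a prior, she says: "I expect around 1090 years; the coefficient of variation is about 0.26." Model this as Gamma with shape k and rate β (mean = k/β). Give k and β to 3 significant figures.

For Gamma(k, rate β): mean = k/β, variance = k/β², so CV = 1/√k.
CV = 0.26, hence k = 1/CV² = 14.8.
Then β = k/mean = 14.8/1090 = 0.0136.

k ≈ 14.8, β ≈ 0.0136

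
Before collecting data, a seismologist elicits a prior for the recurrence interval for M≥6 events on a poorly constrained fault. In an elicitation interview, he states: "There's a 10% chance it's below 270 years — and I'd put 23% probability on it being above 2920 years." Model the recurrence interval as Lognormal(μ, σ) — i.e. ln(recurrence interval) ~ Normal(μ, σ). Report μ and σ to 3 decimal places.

If T ~ Lognormal(μ,σ) then ln T ~ Normal(μ,σ), so the p-quantile of ln T is μ + z_p·σ.
ln(270) = 5.598 and ln(2920) = 7.979; z_{0.1} = -1.282, z_{0.77} = 0.7388.
σ = (7.979 − 5.598)/(0.7388 − (-1.282)) = 1.178.
μ = 5.598 − (-1.282)·1.178 = 7.109.

μ ≈ 7.109, σ ≈ 1.178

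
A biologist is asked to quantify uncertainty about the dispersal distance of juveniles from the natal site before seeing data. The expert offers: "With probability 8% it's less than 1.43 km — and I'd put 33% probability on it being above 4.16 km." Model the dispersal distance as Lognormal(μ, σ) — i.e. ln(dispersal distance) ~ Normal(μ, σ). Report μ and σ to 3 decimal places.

If T ~ Lognormal(μ,σ) then ln T ~ Normal(μ,σ), so the p-quantile of ln T is μ + z_p·σ.
ln(1.43) = 0.3577 and ln(4.16) = 1.426; z_{0.08} = -1.405, z_{0.67} = 0.4399.
σ = (1.426 − 0.3577)/(0.4399 − (-1.405)) = 0.579.
μ = 0.3577 − (-1.405)·0.579 = 1.171.

μ ≈ 1.171, σ ≈ 0.579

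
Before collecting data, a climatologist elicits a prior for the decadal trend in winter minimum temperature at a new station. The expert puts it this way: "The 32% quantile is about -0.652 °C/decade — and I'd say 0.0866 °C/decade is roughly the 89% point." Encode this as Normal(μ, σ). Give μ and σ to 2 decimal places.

The p-quantile of Normal(μ,σ) is μ + z_p·σ, with z_{0.32} = -0.4677 and z_{0.89} = 1.227.
Eliminate σ: μ = (z₂·x₁ − z₁·x₂)/(z₂ − z₁) = (1.227·-0.652 − (-0.4677)·0.0866)/1.694 = -0.45.
Then σ = (x₂ − x₁)/(z₂ − z₁) = (0.0866 − -0.652)/1.694 = 0.44.

μ = -0.45, σ = 0.44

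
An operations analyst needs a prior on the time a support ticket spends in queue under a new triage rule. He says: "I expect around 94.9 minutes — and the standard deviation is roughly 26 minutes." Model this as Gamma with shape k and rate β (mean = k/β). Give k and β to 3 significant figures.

k ≈ 13.3, β ≈ 0.14

For Gamma(k, rate β): mean = k/β, variance = k/β², so CV = 1/√k.
CV = SD/mean = 26/94.9 = 0.274, hence k = 1/CV² = 13.3.
Then β = k/mean = 13.3/94.9 = 0.14.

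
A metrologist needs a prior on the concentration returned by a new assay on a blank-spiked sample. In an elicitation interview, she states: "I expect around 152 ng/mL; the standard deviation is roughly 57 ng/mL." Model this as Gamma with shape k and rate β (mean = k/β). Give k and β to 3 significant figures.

k ≈ 7.11, β ≈ 0.0468

For Gamma(k, rate β): mean = k/β, variance = k/β², so CV = 1/√k.
CV = SD/mean = 57/152 = 0.375, hence k = 1/CV² = 7.11.
Then β = k/mean = 7.11/152 = 0.0468.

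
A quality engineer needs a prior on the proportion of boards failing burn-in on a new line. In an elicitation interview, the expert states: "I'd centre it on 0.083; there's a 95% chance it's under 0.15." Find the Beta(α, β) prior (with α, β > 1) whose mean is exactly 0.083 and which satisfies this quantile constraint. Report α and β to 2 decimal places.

α ≈ 4.71, β ≈ 52.05

With mean 0.083 fixed, write α = 0.083s, β = 0.917s where s = α+β.
Need P(θ < 0.15) = 0.95 under Beta(0.083s, 0.917s). Normal approximation: (q−m)/√(m(1−m)/s) ≈ z_{0.95} = 1.64, so s ≈ 0.083·0.917·(1.64)²/(0.15−0.083)² = 45.9.
At s = 45.9: P(θ<0.15) ≈ 0.934. Adjusting to match 0.95 gives s ≈ 56.76.
So α = 0.083·56.76 ≈ 4.71, β = 0.917·56.76 ≈ 52.05.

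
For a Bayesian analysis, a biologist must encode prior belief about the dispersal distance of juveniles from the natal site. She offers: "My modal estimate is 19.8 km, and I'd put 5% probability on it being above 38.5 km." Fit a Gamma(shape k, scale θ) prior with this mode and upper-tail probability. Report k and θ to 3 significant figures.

Gamma(k,θ) with k>1 has mode (k−1)θ, so θ = 19.8/(k−1).
Need P(X < 38.5) = 0.95 with θ tied to k this way. Start at k = 2, θ = 19.8: P(X<38.5) ≈ 0.579.
Too low — raise k to concentrate. Iterating converges to k ≈ 7.28.
Then θ = 19.8/(7.28−1) ≈ 3.15.

k ≈ 7.28, θ ≈ 3.15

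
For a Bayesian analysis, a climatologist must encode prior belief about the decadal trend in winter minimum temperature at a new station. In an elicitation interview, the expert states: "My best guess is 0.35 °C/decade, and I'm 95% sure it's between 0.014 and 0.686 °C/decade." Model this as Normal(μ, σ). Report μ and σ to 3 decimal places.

μ = 0.350, σ = 0.171

A symmetric 95% interval runs μ ± z·σ with z = 1.96.
Half-width = 0.336, so σ = 0.336/1.96 = 0.171.
μ is the stated best guess, 0.350.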